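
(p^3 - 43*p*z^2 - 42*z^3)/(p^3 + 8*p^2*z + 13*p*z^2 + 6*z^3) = (p - 7*z)/(p + z)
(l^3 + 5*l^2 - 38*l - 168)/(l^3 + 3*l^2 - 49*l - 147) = (l^2 - 2*l - 24)/(l^2 - 4*l - 21)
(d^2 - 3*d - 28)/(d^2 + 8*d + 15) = (d^2 - 3*d - 28)/(d^2 + 8*d + 15)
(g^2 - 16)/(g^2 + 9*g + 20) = (g - 4)/(g + 5)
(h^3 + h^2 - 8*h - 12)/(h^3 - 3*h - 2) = (-h^3 - h^2 + 8*h + 12)/(-h^3 + 3*h + 2)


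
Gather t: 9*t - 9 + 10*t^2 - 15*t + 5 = 10*t^2 - 6*t - 4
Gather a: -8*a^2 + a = -8*a^2 + a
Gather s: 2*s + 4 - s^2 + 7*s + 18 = -s^2 + 9*s + 22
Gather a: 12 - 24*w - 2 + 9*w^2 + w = 9*w^2 - 23*w + 10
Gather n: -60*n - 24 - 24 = -60*n - 48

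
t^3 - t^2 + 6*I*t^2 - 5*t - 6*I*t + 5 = (t - 1)*(t + I)*(t + 5*I)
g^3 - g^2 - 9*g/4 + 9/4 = (g - 3/2)*(g - 1)*(g + 3/2)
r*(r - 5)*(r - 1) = r^3 - 6*r^2 + 5*r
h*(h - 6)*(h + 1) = h^3 - 5*h^2 - 6*h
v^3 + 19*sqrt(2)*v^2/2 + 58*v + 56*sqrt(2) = (v + 2*sqrt(2))*(v + 7*sqrt(2)/2)*(v + 4*sqrt(2))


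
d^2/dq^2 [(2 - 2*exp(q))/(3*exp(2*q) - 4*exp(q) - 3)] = (-18*exp(4*q) + 48*exp(3*q) - 180*exp(2*q) + 128*exp(q) - 42)*exp(q)/(27*exp(6*q) - 108*exp(5*q) + 63*exp(4*q) + 152*exp(3*q) - 63*exp(2*q) - 108*exp(q) - 27)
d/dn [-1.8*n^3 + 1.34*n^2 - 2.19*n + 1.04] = -5.4*n^2 + 2.68*n - 2.19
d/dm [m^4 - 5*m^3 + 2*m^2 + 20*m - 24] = 4*m^3 - 15*m^2 + 4*m + 20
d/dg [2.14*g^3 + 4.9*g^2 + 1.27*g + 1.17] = 6.42*g^2 + 9.8*g + 1.27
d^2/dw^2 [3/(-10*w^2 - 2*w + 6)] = 3*(25*w^2 + 5*w - (10*w + 1)^2 - 15)/(5*w^2 + w - 3)^3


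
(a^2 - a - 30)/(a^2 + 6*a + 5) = (a - 6)/(a + 1)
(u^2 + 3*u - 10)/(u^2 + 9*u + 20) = (u - 2)/(u + 4)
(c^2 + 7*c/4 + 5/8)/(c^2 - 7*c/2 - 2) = (c + 5/4)/(c - 4)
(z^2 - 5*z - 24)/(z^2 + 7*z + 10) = (z^2 - 5*z - 24)/(z^2 + 7*z + 10)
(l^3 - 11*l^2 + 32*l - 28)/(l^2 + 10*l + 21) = (l^3 - 11*l^2 + 32*l - 28)/(l^2 + 10*l + 21)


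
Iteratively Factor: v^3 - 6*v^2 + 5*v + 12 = (v - 4)*(v^2 - 2*v - 3) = (v - 4)*(v + 1)*(v - 3)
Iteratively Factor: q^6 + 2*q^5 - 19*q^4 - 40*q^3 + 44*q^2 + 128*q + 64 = (q + 1)*(q^5 + q^4 - 20*q^3 - 20*q^2 + 64*q + 64) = (q + 1)*(q + 4)*(q^4 - 3*q^3 - 8*q^2 + 12*q + 16) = (q - 4)*(q + 1)*(q + 4)*(q^3 + q^2 - 4*q - 4) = (q - 4)*(q + 1)*(q + 2)*(q + 4)*(q^2 - q - 2) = (q - 4)*(q - 2)*(q + 1)*(q + 2)*(q + 4)*(q + 1)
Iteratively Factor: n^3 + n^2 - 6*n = (n)*(n^2 + n - 6) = n*(n + 3)*(n - 2)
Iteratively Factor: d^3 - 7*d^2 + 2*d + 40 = (d - 5)*(d^2 - 2*d - 8) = (d - 5)*(d + 2)*(d - 4)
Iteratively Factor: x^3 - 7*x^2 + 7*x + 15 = (x - 5)*(x^2 - 2*x - 3) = (x - 5)*(x + 1)*(x - 3)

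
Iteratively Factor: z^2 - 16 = (z - 4)*(z + 4)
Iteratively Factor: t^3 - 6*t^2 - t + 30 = (t - 3)*(t^2 - 3*t - 10) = (t - 5)*(t - 3)*(t + 2)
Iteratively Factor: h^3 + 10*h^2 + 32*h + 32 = (h + 2)*(h^2 + 8*h + 16) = (h + 2)*(h + 4)*(h + 4)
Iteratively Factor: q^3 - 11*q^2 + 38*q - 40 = (q - 4)*(q^2 - 7*q + 10) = (q - 5)*(q - 4)*(q - 2)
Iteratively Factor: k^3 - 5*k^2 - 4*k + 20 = (k + 2)*(k^2 - 7*k + 10) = (k - 5)*(k + 2)*(k - 2)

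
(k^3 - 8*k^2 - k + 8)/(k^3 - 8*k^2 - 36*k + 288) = (k^2 - 1)/(k^2 - 36)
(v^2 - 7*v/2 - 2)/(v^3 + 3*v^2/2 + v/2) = (v - 4)/(v*(v + 1))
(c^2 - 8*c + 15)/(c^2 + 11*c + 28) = (c^2 - 8*c + 15)/(c^2 + 11*c + 28)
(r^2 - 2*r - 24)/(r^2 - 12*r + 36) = (r + 4)/(r - 6)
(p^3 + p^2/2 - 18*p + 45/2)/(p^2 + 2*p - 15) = p - 3/2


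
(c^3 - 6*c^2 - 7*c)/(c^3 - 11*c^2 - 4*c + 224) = c*(c + 1)/(c^2 - 4*c - 32)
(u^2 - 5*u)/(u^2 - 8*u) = (u - 5)/(u - 8)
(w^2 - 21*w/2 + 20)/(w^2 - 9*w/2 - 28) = (2*w - 5)/(2*w + 7)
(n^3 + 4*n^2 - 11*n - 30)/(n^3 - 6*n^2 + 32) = (n^2 + 2*n - 15)/(n^2 - 8*n + 16)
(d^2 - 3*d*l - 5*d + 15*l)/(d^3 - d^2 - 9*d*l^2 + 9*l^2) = (d - 5)/(d^2 + 3*d*l - d - 3*l)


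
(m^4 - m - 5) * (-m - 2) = -m^5 - 2*m^4 + m^2 + 7*m + 10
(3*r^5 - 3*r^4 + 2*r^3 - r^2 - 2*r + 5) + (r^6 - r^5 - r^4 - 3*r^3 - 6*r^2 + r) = r^6 + 2*r^5 - 4*r^4 - r^3 - 7*r^2 - r + 5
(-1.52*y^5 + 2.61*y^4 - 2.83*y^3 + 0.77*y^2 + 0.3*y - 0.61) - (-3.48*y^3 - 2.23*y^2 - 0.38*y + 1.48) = -1.52*y^5 + 2.61*y^4 + 0.65*y^3 + 3.0*y^2 + 0.68*y - 2.09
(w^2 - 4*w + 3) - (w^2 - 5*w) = w + 3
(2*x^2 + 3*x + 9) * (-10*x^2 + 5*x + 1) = -20*x^4 - 20*x^3 - 73*x^2 + 48*x + 9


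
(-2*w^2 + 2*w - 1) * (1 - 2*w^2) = 4*w^4 - 4*w^3 + 2*w - 1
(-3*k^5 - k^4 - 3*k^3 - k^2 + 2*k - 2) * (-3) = 9*k^5 + 3*k^4 + 9*k^3 + 3*k^2 - 6*k + 6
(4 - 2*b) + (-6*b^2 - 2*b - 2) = -6*b^2 - 4*b + 2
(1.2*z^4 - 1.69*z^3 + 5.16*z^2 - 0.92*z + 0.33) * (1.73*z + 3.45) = 2.076*z^5 + 1.2163*z^4 + 3.0963*z^3 + 16.2104*z^2 - 2.6031*z + 1.1385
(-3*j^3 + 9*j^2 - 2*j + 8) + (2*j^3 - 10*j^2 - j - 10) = -j^3 - j^2 - 3*j - 2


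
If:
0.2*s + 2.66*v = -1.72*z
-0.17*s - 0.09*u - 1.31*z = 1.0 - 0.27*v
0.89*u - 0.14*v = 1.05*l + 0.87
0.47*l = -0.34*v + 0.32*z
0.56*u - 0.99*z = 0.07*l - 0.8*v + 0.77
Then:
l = -0.34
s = -5.18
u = 0.65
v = 0.42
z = -0.05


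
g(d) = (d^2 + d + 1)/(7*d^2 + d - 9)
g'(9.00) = 0.00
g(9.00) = 0.16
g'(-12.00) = 0.00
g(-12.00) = 0.13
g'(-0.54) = 0.10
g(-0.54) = -0.10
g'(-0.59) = 0.13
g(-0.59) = -0.11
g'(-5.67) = -0.00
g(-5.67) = 0.13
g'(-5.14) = -0.00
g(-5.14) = 0.13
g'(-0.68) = 0.22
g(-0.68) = -0.12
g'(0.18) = -0.22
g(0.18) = -0.14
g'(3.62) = -0.03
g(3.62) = 0.21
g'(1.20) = -10.97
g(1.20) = 1.60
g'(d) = (-14*d - 1)*(d^2 + d + 1)/(7*d^2 + d - 9)^2 + (2*d + 1)/(7*d^2 + d - 9) = 2*(-3*d^2 - 16*d - 5)/(49*d^4 + 14*d^3 - 125*d^2 - 18*d + 81)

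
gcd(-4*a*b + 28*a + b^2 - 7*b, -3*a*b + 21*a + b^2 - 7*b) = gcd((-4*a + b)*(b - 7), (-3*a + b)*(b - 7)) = b - 7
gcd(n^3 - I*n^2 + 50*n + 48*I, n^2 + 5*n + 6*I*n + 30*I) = n + 6*I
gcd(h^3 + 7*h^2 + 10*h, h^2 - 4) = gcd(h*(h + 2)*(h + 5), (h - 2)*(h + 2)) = h + 2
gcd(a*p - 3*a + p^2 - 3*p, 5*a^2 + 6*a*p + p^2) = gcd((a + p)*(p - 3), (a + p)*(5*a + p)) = a + p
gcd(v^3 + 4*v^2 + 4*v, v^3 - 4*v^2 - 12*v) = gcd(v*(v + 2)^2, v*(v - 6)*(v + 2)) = v^2 + 2*v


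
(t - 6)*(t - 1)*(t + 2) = t^3 - 5*t^2 - 8*t + 12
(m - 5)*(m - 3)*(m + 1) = m^3 - 7*m^2 + 7*m + 15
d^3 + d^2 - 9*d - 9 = (d - 3)*(d + 1)*(d + 3)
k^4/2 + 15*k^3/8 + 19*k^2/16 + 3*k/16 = k*(k/2 + 1/4)*(k + 1/4)*(k + 3)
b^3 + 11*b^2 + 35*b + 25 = (b + 1)*(b + 5)^2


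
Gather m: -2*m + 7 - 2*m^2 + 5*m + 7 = -2*m^2 + 3*m + 14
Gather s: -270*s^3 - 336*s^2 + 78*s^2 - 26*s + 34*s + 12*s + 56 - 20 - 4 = -270*s^3 - 258*s^2 + 20*s + 32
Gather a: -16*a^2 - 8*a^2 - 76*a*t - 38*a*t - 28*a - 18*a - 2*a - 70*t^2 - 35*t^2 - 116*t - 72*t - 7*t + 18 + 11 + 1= -24*a^2 + a*(-114*t - 48) - 105*t^2 - 195*t + 30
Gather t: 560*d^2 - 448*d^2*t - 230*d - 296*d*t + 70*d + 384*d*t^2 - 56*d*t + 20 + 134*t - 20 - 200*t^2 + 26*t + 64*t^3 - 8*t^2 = 560*d^2 - 160*d + 64*t^3 + t^2*(384*d - 208) + t*(-448*d^2 - 352*d + 160)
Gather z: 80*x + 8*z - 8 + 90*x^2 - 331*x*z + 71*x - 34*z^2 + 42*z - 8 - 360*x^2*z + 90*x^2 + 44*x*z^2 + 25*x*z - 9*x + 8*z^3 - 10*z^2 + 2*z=180*x^2 + 142*x + 8*z^3 + z^2*(44*x - 44) + z*(-360*x^2 - 306*x + 52) - 16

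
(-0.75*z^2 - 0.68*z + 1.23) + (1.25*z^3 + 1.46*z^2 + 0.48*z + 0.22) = 1.25*z^3 + 0.71*z^2 - 0.2*z + 1.45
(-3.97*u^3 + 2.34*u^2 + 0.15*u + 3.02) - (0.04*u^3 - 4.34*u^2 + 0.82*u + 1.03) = -4.01*u^3 + 6.68*u^2 - 0.67*u + 1.99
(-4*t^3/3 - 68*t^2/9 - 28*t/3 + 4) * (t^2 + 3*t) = -4*t^5/3 - 104*t^4/9 - 32*t^3 - 24*t^2 + 12*t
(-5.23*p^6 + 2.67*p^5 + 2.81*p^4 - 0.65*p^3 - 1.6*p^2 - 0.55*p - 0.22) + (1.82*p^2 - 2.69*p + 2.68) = -5.23*p^6 + 2.67*p^5 + 2.81*p^4 - 0.65*p^3 + 0.22*p^2 - 3.24*p + 2.46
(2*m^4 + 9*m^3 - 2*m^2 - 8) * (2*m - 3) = 4*m^5 + 12*m^4 - 31*m^3 + 6*m^2 - 16*m + 24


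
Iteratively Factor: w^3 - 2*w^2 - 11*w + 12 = (w + 3)*(w^2 - 5*w + 4) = (w - 1)*(w + 3)*(w - 4)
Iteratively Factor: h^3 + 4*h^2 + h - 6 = (h + 2)*(h^2 + 2*h - 3) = (h + 2)*(h + 3)*(h - 1)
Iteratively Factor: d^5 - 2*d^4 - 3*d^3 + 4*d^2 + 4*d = (d - 2)*(d^4 - 3*d^2 - 2*d) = (d - 2)^2*(d^3 + 2*d^2 + d) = (d - 2)^2*(d + 1)*(d^2 + d) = d*(d - 2)^2*(d + 1)*(d + 1)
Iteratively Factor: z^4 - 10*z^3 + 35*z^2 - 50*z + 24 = (z - 1)*(z^3 - 9*z^2 + 26*z - 24) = (z - 2)*(z - 1)*(z^2 - 7*z + 12) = (z - 4)*(z - 2)*(z - 1)*(z - 3)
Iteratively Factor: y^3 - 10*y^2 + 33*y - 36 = (y - 4)*(y^2 - 6*y + 9) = (y - 4)*(y - 3)*(y - 3)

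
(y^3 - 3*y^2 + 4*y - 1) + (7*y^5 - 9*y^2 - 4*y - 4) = 7*y^5 + y^3 - 12*y^2 - 5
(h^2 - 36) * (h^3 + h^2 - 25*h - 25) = h^5 + h^4 - 61*h^3 - 61*h^2 + 900*h + 900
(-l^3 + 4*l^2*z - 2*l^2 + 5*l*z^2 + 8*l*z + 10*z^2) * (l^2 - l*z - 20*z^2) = -l^5 + 5*l^4*z - 2*l^4 + 21*l^3*z^2 + 10*l^3*z - 85*l^2*z^3 + 42*l^2*z^2 - 100*l*z^4 - 170*l*z^3 - 200*z^4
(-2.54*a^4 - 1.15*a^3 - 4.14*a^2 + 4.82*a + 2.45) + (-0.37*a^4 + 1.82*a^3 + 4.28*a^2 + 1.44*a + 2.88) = -2.91*a^4 + 0.67*a^3 + 0.140000000000001*a^2 + 6.26*a + 5.33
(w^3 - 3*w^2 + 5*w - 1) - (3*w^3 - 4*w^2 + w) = -2*w^3 + w^2 + 4*w - 1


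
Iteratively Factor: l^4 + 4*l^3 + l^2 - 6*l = (l - 1)*(l^3 + 5*l^2 + 6*l) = (l - 1)*(l + 3)*(l^2 + 2*l) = (l - 1)*(l + 2)*(l + 3)*(l)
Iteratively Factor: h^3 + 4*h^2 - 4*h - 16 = (h - 2)*(h^2 + 6*h + 8) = (h - 2)*(h + 2)*(h + 4)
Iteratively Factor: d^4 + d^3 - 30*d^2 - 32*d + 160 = (d + 4)*(d^3 - 3*d^2 - 18*d + 40) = (d - 2)*(d + 4)*(d^2 - d - 20) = (d - 2)*(d + 4)^2*(d - 5)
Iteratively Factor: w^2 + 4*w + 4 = (w + 2)*(w + 2)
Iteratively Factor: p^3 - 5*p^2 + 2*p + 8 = (p - 4)*(p^2 - p - 2) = (p - 4)*(p + 1)*(p - 2)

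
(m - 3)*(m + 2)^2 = m^3 + m^2 - 8*m - 12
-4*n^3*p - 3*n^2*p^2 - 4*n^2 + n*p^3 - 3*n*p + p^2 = (-4*n + p)*(n + p)*(n*p + 1)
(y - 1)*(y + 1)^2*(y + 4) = y^4 + 5*y^3 + 3*y^2 - 5*y - 4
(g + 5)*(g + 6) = g^2 + 11*g + 30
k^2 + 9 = (k - 3*I)*(k + 3*I)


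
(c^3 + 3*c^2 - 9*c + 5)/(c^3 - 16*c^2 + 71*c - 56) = (c^2 + 4*c - 5)/(c^2 - 15*c + 56)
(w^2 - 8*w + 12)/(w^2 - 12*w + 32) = (w^2 - 8*w + 12)/(w^2 - 12*w + 32)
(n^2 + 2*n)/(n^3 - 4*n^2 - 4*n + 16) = n/(n^2 - 6*n + 8)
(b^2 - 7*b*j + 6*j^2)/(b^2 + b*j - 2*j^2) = (b - 6*j)/(b + 2*j)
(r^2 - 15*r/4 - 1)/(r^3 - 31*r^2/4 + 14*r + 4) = 1/(r - 4)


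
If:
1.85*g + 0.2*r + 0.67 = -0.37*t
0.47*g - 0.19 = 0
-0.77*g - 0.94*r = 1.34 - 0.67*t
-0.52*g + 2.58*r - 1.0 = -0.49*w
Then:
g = 0.40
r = -3.24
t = -2.08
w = 19.53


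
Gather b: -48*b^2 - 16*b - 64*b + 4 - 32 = -48*b^2 - 80*b - 28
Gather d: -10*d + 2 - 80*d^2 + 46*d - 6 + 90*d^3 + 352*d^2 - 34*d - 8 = 90*d^3 + 272*d^2 + 2*d - 12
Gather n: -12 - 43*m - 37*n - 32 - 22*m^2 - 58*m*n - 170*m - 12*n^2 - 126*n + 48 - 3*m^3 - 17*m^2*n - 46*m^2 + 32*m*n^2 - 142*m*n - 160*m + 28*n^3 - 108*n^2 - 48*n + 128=-3*m^3 - 68*m^2 - 373*m + 28*n^3 + n^2*(32*m - 120) + n*(-17*m^2 - 200*m - 211) + 132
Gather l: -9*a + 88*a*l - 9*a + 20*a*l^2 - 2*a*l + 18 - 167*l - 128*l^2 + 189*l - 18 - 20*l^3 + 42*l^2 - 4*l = -18*a - 20*l^3 + l^2*(20*a - 86) + l*(86*a + 18)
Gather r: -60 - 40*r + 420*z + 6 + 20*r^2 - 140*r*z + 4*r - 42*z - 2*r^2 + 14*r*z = 18*r^2 + r*(-126*z - 36) + 378*z - 54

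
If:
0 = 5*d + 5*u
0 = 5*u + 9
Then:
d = 9/5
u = -9/5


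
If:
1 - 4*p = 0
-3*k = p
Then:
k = -1/12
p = 1/4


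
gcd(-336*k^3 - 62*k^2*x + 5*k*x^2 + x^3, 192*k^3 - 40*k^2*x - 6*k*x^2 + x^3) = -48*k^2 - 2*k*x + x^2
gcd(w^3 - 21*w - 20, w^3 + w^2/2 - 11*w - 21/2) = w + 1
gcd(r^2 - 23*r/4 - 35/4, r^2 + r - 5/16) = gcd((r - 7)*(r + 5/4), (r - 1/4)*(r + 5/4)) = r + 5/4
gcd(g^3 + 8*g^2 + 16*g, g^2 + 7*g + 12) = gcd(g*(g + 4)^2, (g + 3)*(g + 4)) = g + 4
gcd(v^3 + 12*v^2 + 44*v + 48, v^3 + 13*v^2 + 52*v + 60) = v^2 + 8*v + 12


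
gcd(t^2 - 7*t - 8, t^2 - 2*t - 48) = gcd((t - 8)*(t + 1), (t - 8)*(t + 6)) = t - 8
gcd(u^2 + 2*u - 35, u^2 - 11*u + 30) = u - 5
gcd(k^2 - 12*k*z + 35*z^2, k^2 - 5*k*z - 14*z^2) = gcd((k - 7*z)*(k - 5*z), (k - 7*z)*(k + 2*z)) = -k + 7*z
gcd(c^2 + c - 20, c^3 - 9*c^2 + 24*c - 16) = c - 4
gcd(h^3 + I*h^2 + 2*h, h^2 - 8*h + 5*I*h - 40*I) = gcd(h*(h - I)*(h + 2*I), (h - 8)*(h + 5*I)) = 1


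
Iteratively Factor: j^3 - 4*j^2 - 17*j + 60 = (j - 5)*(j^2 + j - 12) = (j - 5)*(j + 4)*(j - 3)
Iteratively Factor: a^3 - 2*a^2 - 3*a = (a + 1)*(a^2 - 3*a) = a*(a + 1)*(a - 3)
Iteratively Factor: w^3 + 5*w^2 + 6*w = (w + 3)*(w^2 + 2*w) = (w + 2)*(w + 3)*(w)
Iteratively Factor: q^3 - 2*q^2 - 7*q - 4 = (q - 4)*(q^2 + 2*q + 1) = (q - 4)*(q + 1)*(q + 1)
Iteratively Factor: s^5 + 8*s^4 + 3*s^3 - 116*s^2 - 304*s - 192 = (s - 4)*(s^4 + 12*s^3 + 51*s^2 + 88*s + 48) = (s - 4)*(s + 4)*(s^3 + 8*s^2 + 19*s + 12) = (s - 4)*(s + 1)*(s + 4)*(s^2 + 7*s + 12) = (s - 4)*(s + 1)*(s + 4)^2*(s + 3)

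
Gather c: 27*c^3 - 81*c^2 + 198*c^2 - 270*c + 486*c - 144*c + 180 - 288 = 27*c^3 + 117*c^2 + 72*c - 108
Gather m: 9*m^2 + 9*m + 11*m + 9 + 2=9*m^2 + 20*m + 11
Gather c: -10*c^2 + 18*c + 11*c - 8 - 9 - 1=-10*c^2 + 29*c - 18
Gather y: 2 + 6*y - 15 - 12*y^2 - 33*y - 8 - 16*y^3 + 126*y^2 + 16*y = -16*y^3 + 114*y^2 - 11*y - 21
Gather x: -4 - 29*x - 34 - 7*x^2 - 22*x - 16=-7*x^2 - 51*x - 54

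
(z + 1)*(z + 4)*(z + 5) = z^3 + 10*z^2 + 29*z + 20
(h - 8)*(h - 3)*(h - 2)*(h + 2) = h^4 - 11*h^3 + 20*h^2 + 44*h - 96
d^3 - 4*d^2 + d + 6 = (d - 3)*(d - 2)*(d + 1)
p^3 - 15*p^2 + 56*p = p*(p - 8)*(p - 7)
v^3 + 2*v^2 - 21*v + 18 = (v - 3)*(v - 1)*(v + 6)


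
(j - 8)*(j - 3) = j^2 - 11*j + 24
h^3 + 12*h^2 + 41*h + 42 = (h + 2)*(h + 3)*(h + 7)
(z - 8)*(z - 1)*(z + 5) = z^3 - 4*z^2 - 37*z + 40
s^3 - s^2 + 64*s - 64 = (s - 1)*(s - 8*I)*(s + 8*I)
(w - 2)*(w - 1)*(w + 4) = w^3 + w^2 - 10*w + 8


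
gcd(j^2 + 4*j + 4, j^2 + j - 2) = j + 2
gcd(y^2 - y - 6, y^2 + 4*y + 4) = y + 2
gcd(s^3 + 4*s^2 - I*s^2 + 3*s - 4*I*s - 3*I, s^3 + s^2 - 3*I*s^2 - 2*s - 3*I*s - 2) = s^2 + s*(1 - I) - I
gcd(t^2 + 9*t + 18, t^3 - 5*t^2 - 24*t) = t + 3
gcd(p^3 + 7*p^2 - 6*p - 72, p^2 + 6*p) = p + 6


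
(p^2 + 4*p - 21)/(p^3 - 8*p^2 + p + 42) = (p + 7)/(p^2 - 5*p - 14)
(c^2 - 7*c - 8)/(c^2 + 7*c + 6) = (c - 8)/(c + 6)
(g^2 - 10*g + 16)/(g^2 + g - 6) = (g - 8)/(g + 3)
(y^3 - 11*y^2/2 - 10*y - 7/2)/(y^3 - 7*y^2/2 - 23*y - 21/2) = (y + 1)/(y + 3)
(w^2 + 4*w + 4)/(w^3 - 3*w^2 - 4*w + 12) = (w + 2)/(w^2 - 5*w + 6)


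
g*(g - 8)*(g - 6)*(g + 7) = g^4 - 7*g^3 - 50*g^2 + 336*g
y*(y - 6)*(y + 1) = y^3 - 5*y^2 - 6*y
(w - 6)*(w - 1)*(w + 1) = w^3 - 6*w^2 - w + 6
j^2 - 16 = (j - 4)*(j + 4)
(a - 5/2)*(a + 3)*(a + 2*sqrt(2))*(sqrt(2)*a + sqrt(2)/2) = sqrt(2)*a^4 + sqrt(2)*a^3 + 4*a^3 - 29*sqrt(2)*a^2/4 + 4*a^2 - 29*a - 15*sqrt(2)*a/4 - 15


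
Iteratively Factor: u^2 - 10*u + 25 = (u - 5)*(u - 5)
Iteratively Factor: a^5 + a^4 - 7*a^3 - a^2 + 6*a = (a)*(a^4 + a^3 - 7*a^2 - a + 6) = a*(a - 1)*(a^3 + 2*a^2 - 5*a - 6) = a*(a - 1)*(a + 3)*(a^2 - a - 2) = a*(a - 2)*(a - 1)*(a + 3)*(a + 1)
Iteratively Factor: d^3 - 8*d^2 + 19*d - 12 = (d - 1)*(d^2 - 7*d + 12) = (d - 3)*(d - 1)*(d - 4)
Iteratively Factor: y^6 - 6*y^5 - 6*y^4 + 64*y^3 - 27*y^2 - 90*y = (y + 3)*(y^5 - 9*y^4 + 21*y^3 + y^2 - 30*y) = (y + 1)*(y + 3)*(y^4 - 10*y^3 + 31*y^2 - 30*y) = (y - 3)*(y + 1)*(y + 3)*(y^3 - 7*y^2 + 10*y) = y*(y - 3)*(y + 1)*(y + 3)*(y^2 - 7*y + 10) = y*(y - 5)*(y - 3)*(y + 1)*(y + 3)*(y - 2)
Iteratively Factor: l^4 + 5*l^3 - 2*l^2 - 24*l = (l + 4)*(l^3 + l^2 - 6*l) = (l - 2)*(l + 4)*(l^2 + 3*l) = l*(l - 2)*(l + 4)*(l + 3)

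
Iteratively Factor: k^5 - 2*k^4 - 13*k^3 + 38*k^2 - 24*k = (k)*(k^4 - 2*k^3 - 13*k^2 + 38*k - 24) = k*(k - 2)*(k^3 - 13*k + 12) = k*(k - 2)*(k + 4)*(k^2 - 4*k + 3) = k*(k - 2)*(k - 1)*(k + 4)*(k - 3)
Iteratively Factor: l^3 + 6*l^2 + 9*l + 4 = (l + 1)*(l^2 + 5*l + 4) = (l + 1)^2*(l + 4)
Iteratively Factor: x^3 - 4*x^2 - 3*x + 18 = (x - 3)*(x^2 - x - 6) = (x - 3)*(x + 2)*(x - 3)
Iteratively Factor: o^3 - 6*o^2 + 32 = (o - 4)*(o^2 - 2*o - 8) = (o - 4)^2*(o + 2)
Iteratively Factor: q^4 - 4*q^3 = (q - 4)*(q^3) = q*(q - 4)*(q^2) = q^2*(q - 4)*(q)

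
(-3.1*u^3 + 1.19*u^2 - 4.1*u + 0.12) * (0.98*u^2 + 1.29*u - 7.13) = -3.038*u^5 - 2.8328*u^4 + 19.6201*u^3 - 13.6561*u^2 + 29.3878*u - 0.8556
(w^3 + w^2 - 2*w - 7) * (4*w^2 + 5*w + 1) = 4*w^5 + 9*w^4 - 2*w^3 - 37*w^2 - 37*w - 7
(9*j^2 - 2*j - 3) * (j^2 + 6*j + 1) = 9*j^4 + 52*j^3 - 6*j^2 - 20*j - 3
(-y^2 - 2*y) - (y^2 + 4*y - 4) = -2*y^2 - 6*y + 4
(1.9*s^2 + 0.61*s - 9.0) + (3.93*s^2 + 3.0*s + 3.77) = 5.83*s^2 + 3.61*s - 5.23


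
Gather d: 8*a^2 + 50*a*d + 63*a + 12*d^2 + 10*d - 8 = 8*a^2 + 63*a + 12*d^2 + d*(50*a + 10) - 8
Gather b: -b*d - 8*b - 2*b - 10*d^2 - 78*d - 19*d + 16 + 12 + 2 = b*(-d - 10) - 10*d^2 - 97*d + 30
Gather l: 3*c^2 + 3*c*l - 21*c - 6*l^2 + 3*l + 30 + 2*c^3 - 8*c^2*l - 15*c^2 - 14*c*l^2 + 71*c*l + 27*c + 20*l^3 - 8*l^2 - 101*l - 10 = 2*c^3 - 12*c^2 + 6*c + 20*l^3 + l^2*(-14*c - 14) + l*(-8*c^2 + 74*c - 98) + 20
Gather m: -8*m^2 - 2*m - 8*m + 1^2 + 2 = -8*m^2 - 10*m + 3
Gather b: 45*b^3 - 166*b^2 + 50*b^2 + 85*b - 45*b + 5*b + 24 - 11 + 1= 45*b^3 - 116*b^2 + 45*b + 14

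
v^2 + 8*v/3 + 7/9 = (v + 1/3)*(v + 7/3)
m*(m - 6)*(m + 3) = m^3 - 3*m^2 - 18*m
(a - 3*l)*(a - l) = a^2 - 4*a*l + 3*l^2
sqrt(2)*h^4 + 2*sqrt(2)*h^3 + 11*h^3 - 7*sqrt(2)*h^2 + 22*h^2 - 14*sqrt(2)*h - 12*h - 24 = (h + 2)*(h - sqrt(2))*(h + 6*sqrt(2))*(sqrt(2)*h + 1)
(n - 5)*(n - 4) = n^2 - 9*n + 20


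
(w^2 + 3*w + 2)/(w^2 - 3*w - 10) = (w + 1)/(w - 5)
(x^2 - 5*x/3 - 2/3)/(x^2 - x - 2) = (x + 1/3)/(x + 1)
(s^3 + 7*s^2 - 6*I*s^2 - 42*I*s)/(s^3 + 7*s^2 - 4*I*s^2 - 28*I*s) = (s - 6*I)/(s - 4*I)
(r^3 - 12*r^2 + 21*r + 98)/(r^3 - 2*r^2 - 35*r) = (r^2 - 5*r - 14)/(r*(r + 5))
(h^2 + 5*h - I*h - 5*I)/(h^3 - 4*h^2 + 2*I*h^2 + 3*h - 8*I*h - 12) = (h + 5)/(h^2 + h*(-4 + 3*I) - 12*I)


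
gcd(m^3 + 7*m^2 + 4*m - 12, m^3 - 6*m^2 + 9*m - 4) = m - 1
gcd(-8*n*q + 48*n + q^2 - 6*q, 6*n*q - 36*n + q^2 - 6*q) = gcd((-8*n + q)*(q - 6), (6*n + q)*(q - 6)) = q - 6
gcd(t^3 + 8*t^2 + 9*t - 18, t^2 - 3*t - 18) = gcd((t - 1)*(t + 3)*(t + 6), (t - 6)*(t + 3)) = t + 3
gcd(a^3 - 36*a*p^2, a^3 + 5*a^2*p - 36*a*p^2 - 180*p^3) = -a^2 + 36*p^2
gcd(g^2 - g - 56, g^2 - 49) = g + 7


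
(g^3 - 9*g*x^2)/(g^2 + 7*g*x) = (g^2 - 9*x^2)/(g + 7*x)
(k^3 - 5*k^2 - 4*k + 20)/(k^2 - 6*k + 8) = (k^2 - 3*k - 10)/(k - 4)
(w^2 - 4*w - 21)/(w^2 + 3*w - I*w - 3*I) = (w - 7)/(w - I)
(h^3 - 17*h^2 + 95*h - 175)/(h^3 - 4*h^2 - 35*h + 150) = (h - 7)/(h + 6)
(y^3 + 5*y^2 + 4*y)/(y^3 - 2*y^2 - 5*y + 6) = y*(y^2 + 5*y + 4)/(y^3 - 2*y^2 - 5*y + 6)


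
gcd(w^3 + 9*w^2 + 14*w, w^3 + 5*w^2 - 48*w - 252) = 1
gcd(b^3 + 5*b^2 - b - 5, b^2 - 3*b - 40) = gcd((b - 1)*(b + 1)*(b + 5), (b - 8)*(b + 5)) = b + 5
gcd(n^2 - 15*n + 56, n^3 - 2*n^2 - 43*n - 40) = n - 8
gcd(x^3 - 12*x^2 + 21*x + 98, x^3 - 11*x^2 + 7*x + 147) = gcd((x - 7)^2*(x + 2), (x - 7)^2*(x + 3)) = x^2 - 14*x + 49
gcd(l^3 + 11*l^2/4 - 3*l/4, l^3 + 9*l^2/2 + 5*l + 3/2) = l + 3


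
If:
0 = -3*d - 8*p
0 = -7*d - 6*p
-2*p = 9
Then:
No Solution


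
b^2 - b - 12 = (b - 4)*(b + 3)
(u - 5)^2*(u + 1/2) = u^3 - 19*u^2/2 + 20*u + 25/2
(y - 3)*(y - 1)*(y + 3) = y^3 - y^2 - 9*y + 9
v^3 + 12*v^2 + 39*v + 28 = (v + 1)*(v + 4)*(v + 7)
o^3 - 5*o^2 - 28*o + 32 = (o - 8)*(o - 1)*(o + 4)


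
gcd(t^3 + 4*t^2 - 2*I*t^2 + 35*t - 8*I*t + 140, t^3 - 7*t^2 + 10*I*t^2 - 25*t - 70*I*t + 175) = t + 5*I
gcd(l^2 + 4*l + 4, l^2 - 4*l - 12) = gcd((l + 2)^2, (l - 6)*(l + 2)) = l + 2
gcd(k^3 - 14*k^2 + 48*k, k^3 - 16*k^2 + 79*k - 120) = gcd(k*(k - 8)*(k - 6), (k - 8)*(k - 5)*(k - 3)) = k - 8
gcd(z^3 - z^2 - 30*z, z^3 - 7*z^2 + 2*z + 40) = 1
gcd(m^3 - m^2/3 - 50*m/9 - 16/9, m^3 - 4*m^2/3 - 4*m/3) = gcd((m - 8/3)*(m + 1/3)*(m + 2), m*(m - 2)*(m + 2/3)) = 1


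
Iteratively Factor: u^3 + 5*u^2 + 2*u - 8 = (u + 4)*(u^2 + u - 2) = (u + 2)*(u + 4)*(u - 1)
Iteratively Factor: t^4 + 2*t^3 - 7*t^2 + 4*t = (t)*(t^3 + 2*t^2 - 7*t + 4) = t*(t - 1)*(t^2 + 3*t - 4) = t*(t - 1)*(t + 4)*(t - 1)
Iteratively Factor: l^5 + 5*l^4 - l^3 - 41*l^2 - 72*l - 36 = (l - 3)*(l^4 + 8*l^3 + 23*l^2 + 28*l + 12) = (l - 3)*(l + 2)*(l^3 + 6*l^2 + 11*l + 6) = (l - 3)*(l + 2)*(l + 3)*(l^2 + 3*l + 2) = (l - 3)*(l + 1)*(l + 2)*(l + 3)*(l + 2)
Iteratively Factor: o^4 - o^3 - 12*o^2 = (o)*(o^3 - o^2 - 12*o) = o*(o - 4)*(o^2 + 3*o) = o*(o - 4)*(o + 3)*(o)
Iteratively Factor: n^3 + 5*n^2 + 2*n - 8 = (n - 1)*(n^2 + 6*n + 8) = (n - 1)*(n + 2)*(n + 4)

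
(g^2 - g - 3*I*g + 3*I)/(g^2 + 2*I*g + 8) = (g^2 - g - 3*I*g + 3*I)/(g^2 + 2*I*g + 8)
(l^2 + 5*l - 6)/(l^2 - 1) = (l + 6)/(l + 1)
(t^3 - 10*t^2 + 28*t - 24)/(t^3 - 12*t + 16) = (t - 6)/(t + 4)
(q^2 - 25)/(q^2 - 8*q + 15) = (q + 5)/(q - 3)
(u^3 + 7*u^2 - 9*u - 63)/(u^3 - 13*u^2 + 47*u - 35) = (u^3 + 7*u^2 - 9*u - 63)/(u^3 - 13*u^2 + 47*u - 35)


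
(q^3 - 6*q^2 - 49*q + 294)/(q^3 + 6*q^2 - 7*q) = (q^2 - 13*q + 42)/(q*(q - 1))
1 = 1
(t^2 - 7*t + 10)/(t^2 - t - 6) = (-t^2 + 7*t - 10)/(-t^2 + t + 6)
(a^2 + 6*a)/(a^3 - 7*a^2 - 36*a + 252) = a/(a^2 - 13*a + 42)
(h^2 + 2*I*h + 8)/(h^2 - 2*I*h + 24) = (h - 2*I)/(h - 6*I)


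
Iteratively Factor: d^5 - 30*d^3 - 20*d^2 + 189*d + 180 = (d - 5)*(d^4 + 5*d^3 - 5*d^2 - 45*d - 36) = (d - 5)*(d - 3)*(d^3 + 8*d^2 + 19*d + 12) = (d - 5)*(d - 3)*(d + 3)*(d^2 + 5*d + 4) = (d - 5)*(d - 3)*(d + 1)*(d + 3)*(d + 4)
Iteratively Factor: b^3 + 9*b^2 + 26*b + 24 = (b + 2)*(b^2 + 7*b + 12) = (b + 2)*(b + 3)*(b + 4)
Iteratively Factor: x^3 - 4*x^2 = (x)*(x^2 - 4*x) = x*(x - 4)*(x)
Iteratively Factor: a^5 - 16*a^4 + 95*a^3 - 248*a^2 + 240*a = (a)*(a^4 - 16*a^3 + 95*a^2 - 248*a + 240) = a*(a - 4)*(a^3 - 12*a^2 + 47*a - 60) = a*(a - 5)*(a - 4)*(a^2 - 7*a + 12) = a*(a - 5)*(a - 4)^2*(a - 3)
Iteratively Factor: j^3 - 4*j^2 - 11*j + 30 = (j - 5)*(j^2 + j - 6) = (j - 5)*(j - 2)*(j + 3)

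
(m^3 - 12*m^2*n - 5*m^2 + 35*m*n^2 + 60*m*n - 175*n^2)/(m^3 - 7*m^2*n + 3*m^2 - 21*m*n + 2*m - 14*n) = (m^2 - 5*m*n - 5*m + 25*n)/(m^2 + 3*m + 2)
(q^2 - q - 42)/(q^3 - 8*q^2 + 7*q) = (q + 6)/(q*(q - 1))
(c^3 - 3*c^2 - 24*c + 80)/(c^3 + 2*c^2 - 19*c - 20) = (c - 4)/(c + 1)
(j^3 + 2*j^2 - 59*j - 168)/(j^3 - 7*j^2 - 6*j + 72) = (j^2 - j - 56)/(j^2 - 10*j + 24)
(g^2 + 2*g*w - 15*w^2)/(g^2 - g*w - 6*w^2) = (g + 5*w)/(g + 2*w)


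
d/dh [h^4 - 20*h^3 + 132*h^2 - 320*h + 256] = 4*h^3 - 60*h^2 + 264*h - 320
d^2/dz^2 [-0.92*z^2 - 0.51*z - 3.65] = -1.84000000000000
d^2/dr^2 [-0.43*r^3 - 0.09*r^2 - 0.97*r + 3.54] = -2.58*r - 0.18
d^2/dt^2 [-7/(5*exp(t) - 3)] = (-175*exp(t) - 105)*exp(t)/(5*exp(t) - 3)^3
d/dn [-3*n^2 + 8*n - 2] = 8 - 6*n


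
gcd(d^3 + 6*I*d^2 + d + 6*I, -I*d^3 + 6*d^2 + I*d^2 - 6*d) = d + 6*I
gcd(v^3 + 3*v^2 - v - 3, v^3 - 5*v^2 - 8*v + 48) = v + 3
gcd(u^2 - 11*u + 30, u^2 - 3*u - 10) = u - 5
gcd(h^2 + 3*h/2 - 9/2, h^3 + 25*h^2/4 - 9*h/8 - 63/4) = h - 3/2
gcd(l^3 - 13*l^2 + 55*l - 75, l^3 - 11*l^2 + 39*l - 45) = l^2 - 8*l + 15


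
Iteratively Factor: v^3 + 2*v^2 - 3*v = (v - 1)*(v^2 + 3*v) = v*(v - 1)*(v + 3)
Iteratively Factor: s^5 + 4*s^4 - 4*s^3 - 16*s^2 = (s + 2)*(s^4 + 2*s^3 - 8*s^2) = s*(s + 2)*(s^3 + 2*s^2 - 8*s) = s*(s - 2)*(s + 2)*(s^2 + 4*s) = s^2*(s - 2)*(s + 2)*(s + 4)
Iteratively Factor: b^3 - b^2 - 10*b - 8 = (b + 2)*(b^2 - 3*b - 4) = (b - 4)*(b + 2)*(b + 1)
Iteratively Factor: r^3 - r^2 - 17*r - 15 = (r + 3)*(r^2 - 4*r - 5) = (r - 5)*(r + 3)*(r + 1)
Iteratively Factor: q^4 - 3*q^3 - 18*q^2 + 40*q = (q - 5)*(q^3 + 2*q^2 - 8*q) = q*(q - 5)*(q^2 + 2*q - 8) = q*(q - 5)*(q + 4)*(q - 2)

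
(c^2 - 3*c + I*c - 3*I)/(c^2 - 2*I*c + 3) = (c - 3)/(c - 3*I)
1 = 1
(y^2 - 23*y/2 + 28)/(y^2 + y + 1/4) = 2*(2*y^2 - 23*y + 56)/(4*y^2 + 4*y + 1)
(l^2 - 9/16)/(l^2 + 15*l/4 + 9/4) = (l - 3/4)/(l + 3)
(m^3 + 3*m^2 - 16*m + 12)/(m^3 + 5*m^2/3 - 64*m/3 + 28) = 3*(m - 1)/(3*m - 7)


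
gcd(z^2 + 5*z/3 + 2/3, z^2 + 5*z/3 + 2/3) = z^2 + 5*z/3 + 2/3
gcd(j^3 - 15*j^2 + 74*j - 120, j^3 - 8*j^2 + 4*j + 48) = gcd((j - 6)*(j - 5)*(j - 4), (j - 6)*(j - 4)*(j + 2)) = j^2 - 10*j + 24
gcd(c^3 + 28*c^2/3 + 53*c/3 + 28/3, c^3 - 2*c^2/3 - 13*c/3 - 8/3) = c + 1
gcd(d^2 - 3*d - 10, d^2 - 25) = d - 5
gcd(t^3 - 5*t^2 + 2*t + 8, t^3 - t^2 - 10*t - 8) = t^2 - 3*t - 4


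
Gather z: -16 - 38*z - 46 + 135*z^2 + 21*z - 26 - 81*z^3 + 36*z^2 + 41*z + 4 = -81*z^3 + 171*z^2 + 24*z - 84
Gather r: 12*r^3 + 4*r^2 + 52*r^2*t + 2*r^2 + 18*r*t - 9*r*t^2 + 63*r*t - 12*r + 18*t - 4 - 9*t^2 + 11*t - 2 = 12*r^3 + r^2*(52*t + 6) + r*(-9*t^2 + 81*t - 12) - 9*t^2 + 29*t - 6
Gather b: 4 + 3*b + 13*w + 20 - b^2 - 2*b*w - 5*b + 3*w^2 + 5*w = -b^2 + b*(-2*w - 2) + 3*w^2 + 18*w + 24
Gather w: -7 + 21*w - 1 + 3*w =24*w - 8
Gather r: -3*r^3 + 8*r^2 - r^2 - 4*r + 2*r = -3*r^3 + 7*r^2 - 2*r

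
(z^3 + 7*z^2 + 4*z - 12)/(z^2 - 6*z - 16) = (z^2 + 5*z - 6)/(z - 8)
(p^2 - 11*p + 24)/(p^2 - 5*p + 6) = (p - 8)/(p - 2)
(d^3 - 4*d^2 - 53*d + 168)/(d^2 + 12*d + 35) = (d^2 - 11*d + 24)/(d + 5)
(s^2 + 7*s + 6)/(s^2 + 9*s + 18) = (s + 1)/(s + 3)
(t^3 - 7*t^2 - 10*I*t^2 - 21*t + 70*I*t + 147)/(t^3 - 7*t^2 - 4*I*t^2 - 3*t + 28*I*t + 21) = (t - 7*I)/(t - I)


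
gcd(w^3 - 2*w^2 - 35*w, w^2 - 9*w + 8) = 1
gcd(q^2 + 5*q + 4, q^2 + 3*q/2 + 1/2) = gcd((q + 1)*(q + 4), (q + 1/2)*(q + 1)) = q + 1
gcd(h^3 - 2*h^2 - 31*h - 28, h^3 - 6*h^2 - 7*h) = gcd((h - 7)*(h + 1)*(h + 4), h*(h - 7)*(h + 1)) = h^2 - 6*h - 7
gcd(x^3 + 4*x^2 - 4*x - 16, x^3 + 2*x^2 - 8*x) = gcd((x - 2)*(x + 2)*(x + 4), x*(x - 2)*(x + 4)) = x^2 + 2*x - 8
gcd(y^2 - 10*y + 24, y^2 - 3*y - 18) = y - 6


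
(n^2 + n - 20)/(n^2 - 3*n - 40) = (n - 4)/(n - 8)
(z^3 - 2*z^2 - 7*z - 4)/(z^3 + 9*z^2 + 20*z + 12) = (z^2 - 3*z - 4)/(z^2 + 8*z + 12)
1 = 1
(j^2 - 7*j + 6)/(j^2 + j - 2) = (j - 6)/(j + 2)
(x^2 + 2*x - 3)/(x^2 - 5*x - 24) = (x - 1)/(x - 8)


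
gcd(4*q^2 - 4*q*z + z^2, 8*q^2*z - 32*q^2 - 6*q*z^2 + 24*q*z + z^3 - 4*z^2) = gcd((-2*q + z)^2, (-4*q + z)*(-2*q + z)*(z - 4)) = -2*q + z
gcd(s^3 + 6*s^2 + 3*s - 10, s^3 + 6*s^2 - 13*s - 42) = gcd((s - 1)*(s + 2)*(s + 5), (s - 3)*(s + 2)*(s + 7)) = s + 2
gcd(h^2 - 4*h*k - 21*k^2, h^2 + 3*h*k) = h + 3*k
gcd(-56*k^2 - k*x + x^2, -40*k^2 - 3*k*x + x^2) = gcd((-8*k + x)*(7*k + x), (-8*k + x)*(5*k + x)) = -8*k + x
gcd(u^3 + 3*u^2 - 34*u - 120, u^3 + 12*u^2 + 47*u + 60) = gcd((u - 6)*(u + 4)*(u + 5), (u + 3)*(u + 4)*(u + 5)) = u^2 + 9*u + 20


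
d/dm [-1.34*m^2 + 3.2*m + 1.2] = 3.2 - 2.68*m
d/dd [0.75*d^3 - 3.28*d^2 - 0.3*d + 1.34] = 2.25*d^2 - 6.56*d - 0.3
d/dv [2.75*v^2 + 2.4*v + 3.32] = 5.5*v + 2.4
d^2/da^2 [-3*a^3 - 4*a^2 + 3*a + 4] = -18*a - 8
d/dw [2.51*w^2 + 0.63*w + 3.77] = 5.02*w + 0.63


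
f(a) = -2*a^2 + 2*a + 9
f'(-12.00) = 50.00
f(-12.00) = -303.00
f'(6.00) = -22.00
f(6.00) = -51.00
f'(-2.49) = 11.96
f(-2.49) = -8.38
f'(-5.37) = 23.48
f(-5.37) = -59.41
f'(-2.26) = 11.04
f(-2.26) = -5.74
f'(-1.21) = 6.84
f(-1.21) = 3.65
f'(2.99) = -9.96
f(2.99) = -2.90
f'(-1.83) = 9.32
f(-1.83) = -1.36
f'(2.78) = -9.12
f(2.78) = -0.90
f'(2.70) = -8.80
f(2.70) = -0.18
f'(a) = 2 - 4*a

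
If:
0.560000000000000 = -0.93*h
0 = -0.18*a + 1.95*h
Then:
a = -6.52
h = -0.60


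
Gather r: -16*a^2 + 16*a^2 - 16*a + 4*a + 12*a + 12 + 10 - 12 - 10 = 0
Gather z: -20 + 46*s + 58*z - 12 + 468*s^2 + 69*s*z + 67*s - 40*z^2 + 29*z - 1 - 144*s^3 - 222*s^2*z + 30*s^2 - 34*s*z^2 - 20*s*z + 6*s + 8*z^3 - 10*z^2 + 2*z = -144*s^3 + 498*s^2 + 119*s + 8*z^3 + z^2*(-34*s - 50) + z*(-222*s^2 + 49*s + 89) - 33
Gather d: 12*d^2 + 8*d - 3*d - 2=12*d^2 + 5*d - 2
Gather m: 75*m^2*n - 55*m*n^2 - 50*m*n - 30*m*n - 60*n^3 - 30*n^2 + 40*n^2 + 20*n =75*m^2*n + m*(-55*n^2 - 80*n) - 60*n^3 + 10*n^2 + 20*n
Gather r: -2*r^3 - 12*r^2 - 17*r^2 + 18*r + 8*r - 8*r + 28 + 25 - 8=-2*r^3 - 29*r^2 + 18*r + 45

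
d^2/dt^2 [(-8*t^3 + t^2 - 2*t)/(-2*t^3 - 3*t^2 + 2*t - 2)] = 4*(-26*t^6 + 60*t^5 - 84*t^4 + 16*t^3 - 63*t^2 + 30*t + 2)/(8*t^9 + 36*t^8 + 30*t^7 - 21*t^6 + 42*t^5 + 42*t^4 - 56*t^3 + 60*t^2 - 24*t + 8)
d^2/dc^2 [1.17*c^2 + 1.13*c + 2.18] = 2.34000000000000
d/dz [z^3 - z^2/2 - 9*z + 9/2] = 3*z^2 - z - 9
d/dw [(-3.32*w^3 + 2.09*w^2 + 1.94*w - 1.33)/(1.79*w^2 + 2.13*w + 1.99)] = (-5.9428*w^4 - 14.1432*w^3 - 18.8413*w^2 + 13.0796*w + 6.6935)/(3.2041*w^4 + 7.6254*w^3 + 11.6611*w^2 + 8.4774*w + 3.9601)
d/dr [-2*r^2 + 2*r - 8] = 2 - 4*r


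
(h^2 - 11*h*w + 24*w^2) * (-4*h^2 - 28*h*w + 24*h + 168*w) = -4*h^4 + 16*h^3*w + 24*h^3 + 212*h^2*w^2 - 96*h^2*w - 672*h*w^3 - 1272*h*w^2 + 4032*w^3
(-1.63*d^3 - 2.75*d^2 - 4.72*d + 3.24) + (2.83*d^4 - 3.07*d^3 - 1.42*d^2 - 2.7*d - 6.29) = 2.83*d^4 - 4.7*d^3 - 4.17*d^2 - 7.42*d - 3.05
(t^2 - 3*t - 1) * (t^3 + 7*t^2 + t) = t^5 + 4*t^4 - 21*t^3 - 10*t^2 - t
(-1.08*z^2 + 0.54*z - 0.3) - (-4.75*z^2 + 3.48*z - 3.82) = 3.67*z^2 - 2.94*z + 3.52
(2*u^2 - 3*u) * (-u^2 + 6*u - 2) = -2*u^4 + 15*u^3 - 22*u^2 + 6*u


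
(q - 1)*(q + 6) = q^2 + 5*q - 6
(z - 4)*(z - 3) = z^2 - 7*z + 12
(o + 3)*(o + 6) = o^2 + 9*o + 18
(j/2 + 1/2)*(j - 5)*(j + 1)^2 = j^4/2 - j^3 - 6*j^2 - 7*j - 5/2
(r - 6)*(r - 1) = r^2 - 7*r + 6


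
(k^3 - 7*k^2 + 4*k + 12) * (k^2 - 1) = k^5 - 7*k^4 + 3*k^3 + 19*k^2 - 4*k - 12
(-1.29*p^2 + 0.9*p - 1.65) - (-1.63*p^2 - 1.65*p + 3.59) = 0.34*p^2 + 2.55*p - 5.24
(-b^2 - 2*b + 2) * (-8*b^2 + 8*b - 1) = 8*b^4 + 8*b^3 - 31*b^2 + 18*b - 2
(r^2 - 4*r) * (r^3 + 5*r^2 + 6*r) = r^5 + r^4 - 14*r^3 - 24*r^2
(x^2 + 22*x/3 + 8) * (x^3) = x^5 + 22*x^4/3 + 8*x^3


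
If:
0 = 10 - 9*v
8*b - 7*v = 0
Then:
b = 35/36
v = 10/9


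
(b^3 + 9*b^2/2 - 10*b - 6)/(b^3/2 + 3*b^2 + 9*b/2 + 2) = (2*b^3 + 9*b^2 - 20*b - 12)/(b^3 + 6*b^2 + 9*b + 4)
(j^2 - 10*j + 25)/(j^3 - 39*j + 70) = (j - 5)/(j^2 + 5*j - 14)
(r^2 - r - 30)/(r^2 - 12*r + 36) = (r + 5)/(r - 6)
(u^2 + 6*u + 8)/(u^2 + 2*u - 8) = (u + 2)/(u - 2)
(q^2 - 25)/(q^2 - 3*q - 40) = (q - 5)/(q - 8)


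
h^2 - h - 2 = (h - 2)*(h + 1)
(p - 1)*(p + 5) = p^2 + 4*p - 5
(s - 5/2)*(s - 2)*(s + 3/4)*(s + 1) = s^4 - 11*s^3/4 - 17*s^2/8 + 43*s/8 + 15/4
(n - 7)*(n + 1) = n^2 - 6*n - 7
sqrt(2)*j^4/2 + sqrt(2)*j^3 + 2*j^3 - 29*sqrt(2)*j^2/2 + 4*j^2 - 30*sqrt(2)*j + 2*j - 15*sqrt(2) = (j + 1)*(j - 3*sqrt(2))*(j + 5*sqrt(2))*(sqrt(2)*j/2 + sqrt(2)/2)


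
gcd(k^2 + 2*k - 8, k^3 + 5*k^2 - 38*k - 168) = k + 4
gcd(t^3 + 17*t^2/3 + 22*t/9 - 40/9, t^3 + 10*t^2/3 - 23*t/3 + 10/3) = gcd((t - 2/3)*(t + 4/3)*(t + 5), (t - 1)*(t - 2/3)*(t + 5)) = t^2 + 13*t/3 - 10/3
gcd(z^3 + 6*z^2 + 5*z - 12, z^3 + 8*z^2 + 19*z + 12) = z^2 + 7*z + 12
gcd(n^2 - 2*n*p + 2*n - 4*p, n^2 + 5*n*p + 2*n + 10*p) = n + 2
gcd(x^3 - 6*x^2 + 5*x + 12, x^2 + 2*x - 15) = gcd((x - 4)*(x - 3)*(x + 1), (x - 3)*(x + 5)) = x - 3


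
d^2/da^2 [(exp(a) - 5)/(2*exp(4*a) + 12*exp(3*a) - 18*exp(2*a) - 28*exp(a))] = (9*exp(7*a) - 14*exp(6*a) - 564*exp(5*a) - 1116*exp(4*a) + 3317*exp(3*a) - 906*exp(2*a) - 1890*exp(a) - 980)*exp(-a)/(2*(exp(9*a) + 18*exp(8*a) + 81*exp(7*a) - 150*exp(6*a) - 1233*exp(5*a) + 702*exp(4*a) + 4395*exp(3*a) + 126*exp(2*a) - 5292*exp(a) - 2744))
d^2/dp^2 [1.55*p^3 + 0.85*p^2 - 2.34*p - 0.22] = 9.3*p + 1.7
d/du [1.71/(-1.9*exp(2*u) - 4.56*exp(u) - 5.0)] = (6.498*exp(u) + 7.7976)*exp(u)/(1.9*exp(2*u) + 4.56*exp(u) + 5.0)^2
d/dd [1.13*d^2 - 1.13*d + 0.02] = 2.26*d - 1.13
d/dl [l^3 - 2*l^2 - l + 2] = 3*l^2 - 4*l - 1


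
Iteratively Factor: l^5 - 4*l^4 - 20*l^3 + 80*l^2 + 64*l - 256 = (l - 4)*(l^4 - 20*l^2 + 64) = (l - 4)*(l + 4)*(l^3 - 4*l^2 - 4*l + 16) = (l - 4)*(l - 2)*(l + 4)*(l^2 - 2*l - 8) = (l - 4)*(l - 2)*(l + 2)*(l + 4)*(l - 4)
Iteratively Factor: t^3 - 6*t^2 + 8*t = (t - 2)*(t^2 - 4*t) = (t - 4)*(t - 2)*(t)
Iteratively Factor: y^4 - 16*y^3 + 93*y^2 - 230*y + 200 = (y - 2)*(y^3 - 14*y^2 + 65*y - 100) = (y - 5)*(y - 2)*(y^2 - 9*y + 20) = (y - 5)^2*(y - 2)*(y - 4)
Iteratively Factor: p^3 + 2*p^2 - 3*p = (p + 3)*(p^2 - p) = p*(p + 3)*(p - 1)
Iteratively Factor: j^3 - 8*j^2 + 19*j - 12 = (j - 3)*(j^2 - 5*j + 4) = (j - 3)*(j - 1)*(j - 4)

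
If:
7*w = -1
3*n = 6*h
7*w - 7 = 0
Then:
No Solution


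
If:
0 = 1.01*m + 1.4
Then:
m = -1.39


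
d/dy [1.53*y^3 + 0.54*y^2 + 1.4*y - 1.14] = 4.59*y^2 + 1.08*y + 1.4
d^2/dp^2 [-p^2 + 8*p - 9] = -2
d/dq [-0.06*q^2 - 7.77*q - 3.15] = -0.12*q - 7.77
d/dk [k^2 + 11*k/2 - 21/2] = 2*k + 11/2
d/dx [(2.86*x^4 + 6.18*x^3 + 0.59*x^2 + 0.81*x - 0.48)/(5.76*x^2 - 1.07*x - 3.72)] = (32.9472*x^5 + 26.4162*x^4 - 55.782*x^3 - 74.2657*x^2 + 1.14*x - 3.5268)/(33.1776*x^4 - 12.3264*x^3 - 41.7095*x^2 + 7.9608*x + 13.8384)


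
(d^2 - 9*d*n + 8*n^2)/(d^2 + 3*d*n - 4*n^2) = (d - 8*n)/(d + 4*n)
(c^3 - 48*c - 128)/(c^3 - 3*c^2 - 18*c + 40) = (c^2 - 4*c - 32)/(c^2 - 7*c + 10)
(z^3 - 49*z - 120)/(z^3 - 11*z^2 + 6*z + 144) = (z + 5)/(z - 6)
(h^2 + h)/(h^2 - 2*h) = (h + 1)/(h - 2)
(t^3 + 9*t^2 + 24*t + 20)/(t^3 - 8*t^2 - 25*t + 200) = (t^2 + 4*t + 4)/(t^2 - 13*t + 40)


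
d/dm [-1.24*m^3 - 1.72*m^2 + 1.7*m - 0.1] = -3.72*m^2 - 3.44*m + 1.7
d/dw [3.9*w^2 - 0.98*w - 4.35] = 7.8*w - 0.98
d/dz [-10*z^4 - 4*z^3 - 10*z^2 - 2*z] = -40*z^3 - 12*z^2 - 20*z - 2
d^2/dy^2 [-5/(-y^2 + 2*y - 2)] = 10*(-y^2 + 2*y + 4*(y - 1)^2 - 2)/(y^2 - 2*y + 2)^3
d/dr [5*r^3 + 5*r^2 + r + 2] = 15*r^2 + 10*r + 1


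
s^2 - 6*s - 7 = (s - 7)*(s + 1)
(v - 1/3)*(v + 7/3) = v^2 + 2*v - 7/9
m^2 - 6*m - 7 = (m - 7)*(m + 1)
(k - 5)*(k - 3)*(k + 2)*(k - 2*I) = k^4 - 6*k^3 - 2*I*k^3 - k^2 + 12*I*k^2 + 30*k + 2*I*k - 60*I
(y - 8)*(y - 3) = y^2 - 11*y + 24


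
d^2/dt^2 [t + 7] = 0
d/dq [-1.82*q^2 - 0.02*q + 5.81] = -3.64*q - 0.02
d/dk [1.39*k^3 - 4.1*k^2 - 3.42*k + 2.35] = 4.17*k^2 - 8.2*k - 3.42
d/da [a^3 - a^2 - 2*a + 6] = 3*a^2 - 2*a - 2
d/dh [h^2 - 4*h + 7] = 2*h - 4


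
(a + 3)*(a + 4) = a^2 + 7*a + 12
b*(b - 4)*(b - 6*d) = b^3 - 6*b^2*d - 4*b^2 + 24*b*d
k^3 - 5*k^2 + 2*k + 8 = (k - 4)*(k - 2)*(k + 1)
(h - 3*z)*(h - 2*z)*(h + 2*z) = h^3 - 3*h^2*z - 4*h*z^2 + 12*z^3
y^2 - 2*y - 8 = (y - 4)*(y + 2)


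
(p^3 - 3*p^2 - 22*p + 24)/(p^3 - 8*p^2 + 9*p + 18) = (p^2 + 3*p - 4)/(p^2 - 2*p - 3)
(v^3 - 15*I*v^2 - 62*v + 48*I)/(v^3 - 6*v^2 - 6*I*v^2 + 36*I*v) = (v^2 - 9*I*v - 8)/(v*(v - 6))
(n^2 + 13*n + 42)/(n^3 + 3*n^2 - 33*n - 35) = (n + 6)/(n^2 - 4*n - 5)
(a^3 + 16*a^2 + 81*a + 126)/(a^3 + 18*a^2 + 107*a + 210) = (a + 3)/(a + 5)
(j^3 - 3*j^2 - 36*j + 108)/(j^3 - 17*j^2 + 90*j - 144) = (j + 6)/(j - 8)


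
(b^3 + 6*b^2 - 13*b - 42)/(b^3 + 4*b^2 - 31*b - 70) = (b - 3)/(b - 5)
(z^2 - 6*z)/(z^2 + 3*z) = (z - 6)/(z + 3)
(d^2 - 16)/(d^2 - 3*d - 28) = (d - 4)/(d - 7)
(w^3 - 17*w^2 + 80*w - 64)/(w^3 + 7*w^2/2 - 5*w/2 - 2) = 2*(w^2 - 16*w + 64)/(2*w^2 + 9*w + 4)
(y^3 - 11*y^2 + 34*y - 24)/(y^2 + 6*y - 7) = (y^2 - 10*y + 24)/(y + 7)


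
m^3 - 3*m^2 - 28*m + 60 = (m - 6)*(m - 2)*(m + 5)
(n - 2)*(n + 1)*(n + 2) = n^3 + n^2 - 4*n - 4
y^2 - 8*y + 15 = (y - 5)*(y - 3)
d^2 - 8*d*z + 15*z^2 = (d - 5*z)*(d - 3*z)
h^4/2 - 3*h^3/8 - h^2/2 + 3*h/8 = h*(h/2 + 1/2)*(h - 1)*(h - 3/4)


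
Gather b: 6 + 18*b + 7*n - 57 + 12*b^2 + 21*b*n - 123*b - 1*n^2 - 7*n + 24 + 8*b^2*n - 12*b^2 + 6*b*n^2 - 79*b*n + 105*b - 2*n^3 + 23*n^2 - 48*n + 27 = 8*b^2*n + b*(6*n^2 - 58*n) - 2*n^3 + 22*n^2 - 48*n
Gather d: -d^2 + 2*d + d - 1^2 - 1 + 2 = -d^2 + 3*d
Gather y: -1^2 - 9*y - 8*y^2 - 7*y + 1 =-8*y^2 - 16*y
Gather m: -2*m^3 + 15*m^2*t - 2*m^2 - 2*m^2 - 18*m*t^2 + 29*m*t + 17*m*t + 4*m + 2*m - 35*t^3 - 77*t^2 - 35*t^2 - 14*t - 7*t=-2*m^3 + m^2*(15*t - 4) + m*(-18*t^2 + 46*t + 6) - 35*t^3 - 112*t^2 - 21*t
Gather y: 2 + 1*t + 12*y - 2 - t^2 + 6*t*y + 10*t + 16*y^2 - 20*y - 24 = -t^2 + 11*t + 16*y^2 + y*(6*t - 8) - 24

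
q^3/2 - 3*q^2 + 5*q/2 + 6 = (q/2 + 1/2)*(q - 4)*(q - 3)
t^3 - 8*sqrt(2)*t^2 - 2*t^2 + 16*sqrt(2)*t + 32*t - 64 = (t - 2)*(t - 4*sqrt(2))^2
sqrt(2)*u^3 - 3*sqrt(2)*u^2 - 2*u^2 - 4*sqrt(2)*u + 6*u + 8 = (u - 4)*(u - sqrt(2))*(sqrt(2)*u + sqrt(2))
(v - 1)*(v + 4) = v^2 + 3*v - 4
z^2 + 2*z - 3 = (z - 1)*(z + 3)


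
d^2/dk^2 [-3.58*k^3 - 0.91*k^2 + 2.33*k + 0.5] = -21.48*k - 1.82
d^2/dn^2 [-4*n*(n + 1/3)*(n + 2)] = -24*n - 56/3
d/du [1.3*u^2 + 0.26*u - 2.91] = 2.6*u + 0.26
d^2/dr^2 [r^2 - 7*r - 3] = 2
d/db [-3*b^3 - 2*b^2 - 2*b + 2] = -9*b^2 - 4*b - 2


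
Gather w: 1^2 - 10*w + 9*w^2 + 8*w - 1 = 9*w^2 - 2*w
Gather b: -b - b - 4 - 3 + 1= -2*b - 6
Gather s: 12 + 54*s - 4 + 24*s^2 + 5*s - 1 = 24*s^2 + 59*s + 7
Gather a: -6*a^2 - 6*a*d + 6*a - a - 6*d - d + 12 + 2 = -6*a^2 + a*(5 - 6*d) - 7*d + 14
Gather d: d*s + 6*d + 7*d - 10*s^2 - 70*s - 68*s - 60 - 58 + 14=d*(s + 13) - 10*s^2 - 138*s - 104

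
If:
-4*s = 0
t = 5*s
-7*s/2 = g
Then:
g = 0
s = 0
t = 0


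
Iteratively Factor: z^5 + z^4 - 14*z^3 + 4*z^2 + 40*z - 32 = (z - 1)*(z^4 + 2*z^3 - 12*z^2 - 8*z + 32) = (z - 2)*(z - 1)*(z^3 + 4*z^2 - 4*z - 16) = (z - 2)*(z - 1)*(z + 2)*(z^2 + 2*z - 8) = (z - 2)^2*(z - 1)*(z + 2)*(z + 4)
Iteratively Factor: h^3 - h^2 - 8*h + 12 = (h - 2)*(h^2 + h - 6) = (h - 2)*(h + 3)*(h - 2)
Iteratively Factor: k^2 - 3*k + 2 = (k - 2)*(k - 1)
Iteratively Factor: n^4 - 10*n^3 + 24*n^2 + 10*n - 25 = (n - 1)*(n^3 - 9*n^2 + 15*n + 25) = (n - 1)*(n + 1)*(n^2 - 10*n + 25) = (n - 5)*(n - 1)*(n + 1)*(n - 5)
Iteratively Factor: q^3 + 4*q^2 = (q)*(q^2 + 4*q) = q*(q + 4)*(q)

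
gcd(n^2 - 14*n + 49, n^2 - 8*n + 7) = n - 7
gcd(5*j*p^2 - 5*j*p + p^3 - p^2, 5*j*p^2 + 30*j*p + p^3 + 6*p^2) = 5*j*p + p^2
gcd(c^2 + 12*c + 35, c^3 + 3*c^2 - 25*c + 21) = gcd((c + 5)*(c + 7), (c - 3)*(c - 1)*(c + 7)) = c + 7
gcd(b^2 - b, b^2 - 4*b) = b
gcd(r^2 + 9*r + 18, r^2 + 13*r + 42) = r + 6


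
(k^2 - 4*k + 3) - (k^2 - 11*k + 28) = 7*k - 25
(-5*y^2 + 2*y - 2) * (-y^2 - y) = 5*y^4 + 3*y^3 + 2*y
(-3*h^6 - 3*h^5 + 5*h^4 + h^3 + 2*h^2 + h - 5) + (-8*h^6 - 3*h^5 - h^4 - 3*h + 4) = -11*h^6 - 6*h^5 + 4*h^4 + h^3 + 2*h^2 - 2*h - 1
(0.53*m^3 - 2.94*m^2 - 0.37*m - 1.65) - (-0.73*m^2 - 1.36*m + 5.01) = 0.53*m^3 - 2.21*m^2 + 0.99*m - 6.66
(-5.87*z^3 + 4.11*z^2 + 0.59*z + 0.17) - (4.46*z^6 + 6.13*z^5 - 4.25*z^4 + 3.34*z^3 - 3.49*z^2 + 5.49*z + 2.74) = -4.46*z^6 - 6.13*z^5 + 4.25*z^4 - 9.21*z^3 + 7.6*z^2 - 4.9*z - 2.57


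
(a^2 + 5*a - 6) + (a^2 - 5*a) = 2*a^2 - 6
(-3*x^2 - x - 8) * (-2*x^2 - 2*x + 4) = 6*x^4 + 8*x^3 + 6*x^2 + 12*x - 32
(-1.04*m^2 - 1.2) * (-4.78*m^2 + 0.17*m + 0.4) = 4.9712*m^4 - 0.1768*m^3 + 5.32*m^2 - 0.204*m - 0.48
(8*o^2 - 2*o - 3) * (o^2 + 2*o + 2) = 8*o^4 + 14*o^3 + 9*o^2 - 10*o - 6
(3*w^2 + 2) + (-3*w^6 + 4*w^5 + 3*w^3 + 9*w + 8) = -3*w^6 + 4*w^5 + 3*w^3 + 3*w^2 + 9*w + 10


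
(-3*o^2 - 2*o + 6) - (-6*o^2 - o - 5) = 3*o^2 - o + 11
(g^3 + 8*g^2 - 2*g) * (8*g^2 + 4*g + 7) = 8*g^5 + 68*g^4 + 23*g^3 + 48*g^2 - 14*g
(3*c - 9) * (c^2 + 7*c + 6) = 3*c^3 + 12*c^2 - 45*c - 54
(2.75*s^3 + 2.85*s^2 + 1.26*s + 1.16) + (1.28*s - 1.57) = 2.75*s^3 + 2.85*s^2 + 2.54*s - 0.41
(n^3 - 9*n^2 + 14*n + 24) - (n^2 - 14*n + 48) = n^3 - 10*n^2 + 28*n - 24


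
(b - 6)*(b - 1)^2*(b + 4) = b^4 - 4*b^3 - 19*b^2 + 46*b - 24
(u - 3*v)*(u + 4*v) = u^2 + u*v - 12*v^2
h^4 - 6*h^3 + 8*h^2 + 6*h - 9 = (h - 3)^2*(h - 1)*(h + 1)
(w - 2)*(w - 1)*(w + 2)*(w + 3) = w^4 + 2*w^3 - 7*w^2 - 8*w + 12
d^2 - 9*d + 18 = (d - 6)*(d - 3)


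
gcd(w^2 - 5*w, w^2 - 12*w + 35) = w - 5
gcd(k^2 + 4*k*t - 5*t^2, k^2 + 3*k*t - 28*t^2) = 1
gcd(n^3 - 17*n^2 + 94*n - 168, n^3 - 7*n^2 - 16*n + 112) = n^2 - 11*n + 28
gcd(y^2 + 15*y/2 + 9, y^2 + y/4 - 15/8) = y + 3/2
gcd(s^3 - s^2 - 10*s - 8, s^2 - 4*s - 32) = 1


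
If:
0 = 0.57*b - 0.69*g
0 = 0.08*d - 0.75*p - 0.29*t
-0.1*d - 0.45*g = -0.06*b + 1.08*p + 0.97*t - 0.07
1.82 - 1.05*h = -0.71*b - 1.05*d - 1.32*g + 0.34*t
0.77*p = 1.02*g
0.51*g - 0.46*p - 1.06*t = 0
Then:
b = 0.03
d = 0.29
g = 0.02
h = 2.07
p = 0.03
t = -0.00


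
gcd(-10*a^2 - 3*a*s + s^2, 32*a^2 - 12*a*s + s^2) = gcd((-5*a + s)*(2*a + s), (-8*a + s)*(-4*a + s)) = 1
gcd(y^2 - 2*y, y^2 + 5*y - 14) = y - 2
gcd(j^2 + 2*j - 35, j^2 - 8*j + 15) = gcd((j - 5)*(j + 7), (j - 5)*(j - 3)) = j - 5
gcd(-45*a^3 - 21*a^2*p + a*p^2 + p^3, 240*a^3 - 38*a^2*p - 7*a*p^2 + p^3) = -5*a + p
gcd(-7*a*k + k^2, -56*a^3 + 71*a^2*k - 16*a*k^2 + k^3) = 7*a - k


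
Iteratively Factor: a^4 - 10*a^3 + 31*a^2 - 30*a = (a - 5)*(a^3 - 5*a^2 + 6*a) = (a - 5)*(a - 3)*(a^2 - 2*a) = (a - 5)*(a - 3)*(a - 2)*(a)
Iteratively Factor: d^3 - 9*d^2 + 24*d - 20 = (d - 5)*(d^2 - 4*d + 4) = (d - 5)*(d - 2)*(d - 2)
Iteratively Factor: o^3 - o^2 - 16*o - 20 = (o - 5)*(o^2 + 4*o + 4) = (o - 5)*(o + 2)*(o + 2)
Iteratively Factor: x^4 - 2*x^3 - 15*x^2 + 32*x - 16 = (x - 4)*(x^3 + 2*x^2 - 7*x + 4) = (x - 4)*(x + 4)*(x^2 - 2*x + 1) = (x - 4)*(x - 1)*(x + 4)*(x - 1)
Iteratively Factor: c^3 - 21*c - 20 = (c - 5)*(c^2 + 5*c + 4) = (c - 5)*(c + 4)*(c + 1)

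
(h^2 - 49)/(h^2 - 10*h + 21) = (h + 7)/(h - 3)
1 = 1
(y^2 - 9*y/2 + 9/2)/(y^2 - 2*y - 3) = (y - 3/2)/(y + 1)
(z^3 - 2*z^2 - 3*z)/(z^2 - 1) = z*(z - 3)/(z - 1)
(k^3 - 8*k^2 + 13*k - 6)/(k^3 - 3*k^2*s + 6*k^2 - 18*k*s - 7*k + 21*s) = (-k^2 + 7*k - 6)/(-k^2 + 3*k*s - 7*k + 21*s)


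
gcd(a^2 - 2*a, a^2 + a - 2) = 1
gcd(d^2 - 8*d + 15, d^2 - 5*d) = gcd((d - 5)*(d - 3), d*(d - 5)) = d - 5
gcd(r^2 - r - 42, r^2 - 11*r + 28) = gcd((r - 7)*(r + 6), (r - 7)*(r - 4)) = r - 7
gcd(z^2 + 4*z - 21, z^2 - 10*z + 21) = z - 3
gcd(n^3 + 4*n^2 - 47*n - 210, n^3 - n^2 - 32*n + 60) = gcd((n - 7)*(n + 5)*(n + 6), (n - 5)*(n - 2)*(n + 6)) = n + 6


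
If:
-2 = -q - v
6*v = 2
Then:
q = 5/3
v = 1/3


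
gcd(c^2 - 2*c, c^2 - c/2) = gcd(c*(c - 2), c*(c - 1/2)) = c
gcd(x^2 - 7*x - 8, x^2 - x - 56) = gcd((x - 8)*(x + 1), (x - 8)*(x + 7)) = x - 8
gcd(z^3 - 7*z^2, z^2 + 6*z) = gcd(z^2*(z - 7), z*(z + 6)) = z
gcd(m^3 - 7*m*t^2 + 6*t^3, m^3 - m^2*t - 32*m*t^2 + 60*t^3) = -m + 2*t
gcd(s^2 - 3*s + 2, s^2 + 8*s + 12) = 1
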